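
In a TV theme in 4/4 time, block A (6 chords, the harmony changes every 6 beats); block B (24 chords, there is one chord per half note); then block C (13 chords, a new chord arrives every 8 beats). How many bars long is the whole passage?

A: 6 × 6 = 36 beats = 9 bars.
B: 24 × 2 = 48 beats = 12 bars.
C: 13 × 8 = 104 beats = 26 bars.
Total: 9 + 12 + 26 = 47 bars.

47 bars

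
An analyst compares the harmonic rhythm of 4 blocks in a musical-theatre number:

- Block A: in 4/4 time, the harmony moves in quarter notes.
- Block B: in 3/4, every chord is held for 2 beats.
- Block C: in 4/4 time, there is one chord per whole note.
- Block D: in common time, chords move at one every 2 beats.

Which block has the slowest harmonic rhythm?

Block C

A: 4 beats/bar ÷ 1 beat/chord = 4 chords/bar.
B: 3 beats/bar ÷ 2 beats/chord = 1.5 chords/bar.
C: 4 beats/bar ÷ 4 beats/chord = 1 chord/bar.
D: 4 beats/bar ÷ 2 beats/chord = 2 chords/bar.
Slowest is C at 1 chords/bar.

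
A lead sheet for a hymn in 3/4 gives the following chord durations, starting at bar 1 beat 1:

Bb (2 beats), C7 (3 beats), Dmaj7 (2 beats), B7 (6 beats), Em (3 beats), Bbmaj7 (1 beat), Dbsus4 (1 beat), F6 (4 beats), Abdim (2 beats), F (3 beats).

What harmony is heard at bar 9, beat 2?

Beat 2 of bar 9 is beat (9−1)×3 + 2 = 26 overall.
Running totals: Bb ends at 2, C7 ends at 5, Dmaj7 ends at 7, B7 ends at 13, Em ends at 16, Bbmaj7 ends at 17, Dbsus4 ends at 18, F6 ends at 22, Abdim ends at 24, F ends at 27.
Beat 26 falls within F.

F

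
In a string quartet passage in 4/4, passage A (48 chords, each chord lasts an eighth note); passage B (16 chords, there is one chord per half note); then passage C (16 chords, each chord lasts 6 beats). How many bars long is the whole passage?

A: 48 × 0.5 = 24 beats = 6 bars.
B: 16 × 2 = 32 beats = 8 bars.
C: 16 × 6 = 96 beats = 24 bars.
Total: 6 + 8 + 24 = 38 bars.

38 bars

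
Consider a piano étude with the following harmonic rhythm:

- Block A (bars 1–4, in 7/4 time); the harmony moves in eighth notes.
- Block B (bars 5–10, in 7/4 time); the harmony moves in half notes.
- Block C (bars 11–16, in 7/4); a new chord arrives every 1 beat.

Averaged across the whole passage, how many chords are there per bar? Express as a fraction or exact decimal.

119/16 chords per bar

A: 4 bars of 7 beats is 28 beats; at 0.5 beats each that's 56 chords.
B: 6 bars of 7 beats is 42 beats; at 2 beats each that's 21 chords.
C: 6 bars of 7 beats is 42 beats; at 1 beat each that's 42 chords.
Overall: 119 chords over 16 bars → 119/16 = 119/16 chords per bar.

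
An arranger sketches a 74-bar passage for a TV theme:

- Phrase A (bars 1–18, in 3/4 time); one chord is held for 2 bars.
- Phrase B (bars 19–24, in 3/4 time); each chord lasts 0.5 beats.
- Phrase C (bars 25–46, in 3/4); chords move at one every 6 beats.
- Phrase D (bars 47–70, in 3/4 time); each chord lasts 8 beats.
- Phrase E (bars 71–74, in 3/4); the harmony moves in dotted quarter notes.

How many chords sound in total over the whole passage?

73 chords

A: 18·3 = 54 beats, 54/6 = 9 chords.
B: 6·3 = 18 beats, 18/0.5 = 36 chords.
C: 22·3 = 66 beats, 66/6 = 11 chords.
D: 24·3 = 72 beats, 72/8 = 9 chords.
E: 4·3 = 12 beats, 12/1.5 = 8 chords.
Total: 9 + 36 + 11 + 9 + 8 = 73.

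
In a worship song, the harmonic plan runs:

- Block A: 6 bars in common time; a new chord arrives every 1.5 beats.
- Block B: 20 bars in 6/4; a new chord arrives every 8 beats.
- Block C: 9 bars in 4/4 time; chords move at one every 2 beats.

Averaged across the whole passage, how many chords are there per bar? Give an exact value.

1.4 chords per bar

A: 6 × 4 = 24 beats ÷ 1.5 = 16 chords.
B: 20 × 6 = 120 beats ÷ 8 = 15 chords.
C: 9 × 4 = 36 beats ÷ 2 = 18 chords.
Overall: 49 chords over 35 bars → 49/35 = 1.4 chords per bar.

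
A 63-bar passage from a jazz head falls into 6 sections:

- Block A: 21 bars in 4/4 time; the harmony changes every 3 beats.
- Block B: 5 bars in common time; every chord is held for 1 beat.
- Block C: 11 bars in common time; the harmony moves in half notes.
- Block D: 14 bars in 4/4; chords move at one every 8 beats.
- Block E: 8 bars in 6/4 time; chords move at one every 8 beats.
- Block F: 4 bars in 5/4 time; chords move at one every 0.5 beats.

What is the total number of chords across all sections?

123 chords

A has 84 beats and chords last 3 each, so 28 chords.
B has 20 beats and chords last 1 each, so 20 chords.
C has 44 beats and chords last 2 each, so 22 chords.
D has 56 beats and chords last 8 each, so 7 chords.
E has 48 beats and chords last 8 each, so 6 chords.
F has 20 beats and chords last 0.5 each, so 40 chords.
Total: 28 + 20 + 22 + 7 + 6 + 40 = 123.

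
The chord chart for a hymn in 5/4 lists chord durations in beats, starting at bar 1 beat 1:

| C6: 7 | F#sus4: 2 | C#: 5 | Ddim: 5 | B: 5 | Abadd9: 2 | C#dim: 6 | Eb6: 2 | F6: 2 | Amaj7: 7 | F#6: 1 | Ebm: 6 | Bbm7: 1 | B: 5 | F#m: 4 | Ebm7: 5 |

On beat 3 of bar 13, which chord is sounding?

Ebm7

Beat 3 of bar 13 is beat (13−1)×5 + 3 = 63 overall.
Running totals: C6 ends at 7, F#sus4 ends at 9, C# ends at 14, Ddim ends at 19, B ends at 24, Abadd9 ends at 26, C#dim ends at 32, Eb6 ends at 34, F6 ends at 36, Amaj7 ends at 43, F#6 ends at 44, Ebm ends at 50, Bbm7 ends at 51, B ends at 56, F#m ends at 60, Ebm7 ends at 65.
Beat 63 falls within Ebm7.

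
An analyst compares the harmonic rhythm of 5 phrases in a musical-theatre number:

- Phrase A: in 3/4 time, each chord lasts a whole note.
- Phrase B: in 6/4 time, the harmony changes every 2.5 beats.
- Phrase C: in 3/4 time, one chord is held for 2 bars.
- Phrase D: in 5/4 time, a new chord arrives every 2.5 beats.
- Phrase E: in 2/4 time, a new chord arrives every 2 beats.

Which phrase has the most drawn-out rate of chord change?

A: 3/4 = 0.75 chords/bar.
B: 6/2.5 = 2.4 chords/bar.
C: 3/6 = 0.5 chords/bar.
D: 5/2.5 = 2 chords/bar.
E: 2/2 = 1 chord/bar.
Slowest is C at 0.5 chords/bar.

Phrase C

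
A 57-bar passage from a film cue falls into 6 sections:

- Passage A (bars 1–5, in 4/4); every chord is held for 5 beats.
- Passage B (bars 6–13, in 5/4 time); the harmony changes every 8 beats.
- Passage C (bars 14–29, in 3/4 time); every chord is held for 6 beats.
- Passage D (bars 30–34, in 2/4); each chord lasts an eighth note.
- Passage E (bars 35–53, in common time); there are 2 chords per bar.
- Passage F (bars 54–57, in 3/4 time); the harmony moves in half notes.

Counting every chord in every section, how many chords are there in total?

A has 20 beats and chords last 5 each, so 4 chords.
B has 40 beats and chords last 8 each, so 5 chords.
C has 48 beats and chords last 6 each, so 8 chords.
D has 10 beats and chords last 0.5 each, so 20 chords.
E has 76 beats and chords last 2 each, so 38 chords.
F has 12 beats and chords last 2 each, so 6 chords.
Total: 4 + 5 + 8 + 20 + 38 + 6 = 81.

81 chords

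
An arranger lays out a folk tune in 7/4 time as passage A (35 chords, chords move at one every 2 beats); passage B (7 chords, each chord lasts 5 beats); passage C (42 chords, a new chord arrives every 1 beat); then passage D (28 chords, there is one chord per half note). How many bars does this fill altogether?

A: 35 × 2 = 70 beats = 10 bars.
B: 7 × 5 = 35 beats = 5 bars.
C: 42 × 1 = 42 beats = 6 bars.
D: 28 × 2 = 56 beats = 8 bars.
Total: 10 + 5 + 6 + 8 = 29 bars.

29 bars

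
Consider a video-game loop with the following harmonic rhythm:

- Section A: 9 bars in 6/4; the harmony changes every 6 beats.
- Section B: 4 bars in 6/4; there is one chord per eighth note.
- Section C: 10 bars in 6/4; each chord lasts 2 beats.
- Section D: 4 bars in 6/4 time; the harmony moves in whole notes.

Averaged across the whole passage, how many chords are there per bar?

A: 9 × 6 = 54 beats ÷ 6 = 9 chords.
B: 4 × 6 = 24 beats ÷ 0.5 = 48 chords.
C: 10 × 6 = 60 beats ÷ 2 = 30 chords.
D: 4 × 6 = 24 beats ÷ 4 = 6 chords.
Overall: 93 chords over 27 bars → 93/27 = 31/9 chords per bar.

31/9 chords per bar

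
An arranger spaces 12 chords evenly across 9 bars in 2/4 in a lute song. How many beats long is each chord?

9 bars × 2 beats/bar = 18 beats total.
18 beats ÷ 12 chords = 1.5 beats per chord.
(That is a dotted quarter note.)

1.5 beats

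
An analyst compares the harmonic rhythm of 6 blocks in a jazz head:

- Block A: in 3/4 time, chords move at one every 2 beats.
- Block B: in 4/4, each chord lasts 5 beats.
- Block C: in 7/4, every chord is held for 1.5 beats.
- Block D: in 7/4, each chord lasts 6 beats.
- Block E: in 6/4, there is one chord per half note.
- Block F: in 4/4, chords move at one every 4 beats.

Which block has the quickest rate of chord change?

A: each chord is 2 beats in 3/4, so 1.5 per bar.
B: each chord is 5 beats in 4/4, so 0.8 per bar.
C: each chord is 1.5 beats in 7/4, so 14/3 per bar.
D: each chord is 6 beats in 7/4, so 7/6 per bar.
E: each chord is 2 beats in 6/4, so 3 per bar.
F: each chord is 4 beats in 4/4, so 1 per bar.
Fastest is C at 14/3 chords/bar.

Block C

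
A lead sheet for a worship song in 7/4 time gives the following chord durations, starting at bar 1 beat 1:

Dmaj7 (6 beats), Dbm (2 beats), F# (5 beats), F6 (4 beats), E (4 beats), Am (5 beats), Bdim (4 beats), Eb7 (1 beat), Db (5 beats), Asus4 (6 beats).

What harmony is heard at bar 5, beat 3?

Beat 3 of bar 5 is beat (5−1)×7 + 3 = 31 overall.
Running totals: Dmaj7 ends at 6, Dbm ends at 8, F# ends at 13, F6 ends at 17, E ends at 21, Am ends at 26, Bdim ends at 30, Eb7 ends at 31.
Beat 31 falls within Eb7.

Eb7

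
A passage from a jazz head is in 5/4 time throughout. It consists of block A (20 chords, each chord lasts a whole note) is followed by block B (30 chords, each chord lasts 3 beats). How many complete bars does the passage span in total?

A: 20 × 4 = 80 beats = 16 bars.
B: 30 × 3 = 90 beats = 18 bars.
Total: 16 + 18 = 34 bars.

34 bars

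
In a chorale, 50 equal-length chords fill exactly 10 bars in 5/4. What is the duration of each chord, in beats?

10 bars × 5 beats/bar = 50 beats total.
50 beats ÷ 50 chords = 1 beats per chord.
(That is a quarter note.)

1 beat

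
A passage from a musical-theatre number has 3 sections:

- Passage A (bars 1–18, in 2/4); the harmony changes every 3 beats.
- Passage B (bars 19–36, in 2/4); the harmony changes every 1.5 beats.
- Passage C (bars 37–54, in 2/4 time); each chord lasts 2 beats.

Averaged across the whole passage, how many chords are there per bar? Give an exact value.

1 chords per bar

A: 18 bars of 2 beats is 36 beats; at 3 beats each that's 12 chords.
B: 18 bars of 2 beats is 36 beats; at 1.5 beats each that's 24 chords.
C: 18 bars of 2 beats is 36 beats; at 2 beats each that's 18 chords.
Overall: 54 chords over 54 bars → 54/54 = 1 chords per bar.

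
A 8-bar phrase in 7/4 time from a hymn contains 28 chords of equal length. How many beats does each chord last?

8 bars × 7 beats/bar = 56 beats total.
56 beats ÷ 28 chords = 2 beats per chord.
(That is a half note.)

2 beats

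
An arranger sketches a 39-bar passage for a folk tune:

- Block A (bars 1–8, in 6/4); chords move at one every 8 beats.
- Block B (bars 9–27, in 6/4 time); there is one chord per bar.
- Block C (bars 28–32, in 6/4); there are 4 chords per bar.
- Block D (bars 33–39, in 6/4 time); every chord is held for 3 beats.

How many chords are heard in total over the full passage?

59 chords

A: 8·6 = 48 beats, 48/8 = 6 chords.
B: 19·6 = 114 beats, 114/6 = 19 chords.
C: 5·6 = 30 beats, 30/1.5 = 20 chords.
D: 7·6 = 42 beats, 42/3 = 14 chords.
Total: 6 + 19 + 20 + 14 = 59.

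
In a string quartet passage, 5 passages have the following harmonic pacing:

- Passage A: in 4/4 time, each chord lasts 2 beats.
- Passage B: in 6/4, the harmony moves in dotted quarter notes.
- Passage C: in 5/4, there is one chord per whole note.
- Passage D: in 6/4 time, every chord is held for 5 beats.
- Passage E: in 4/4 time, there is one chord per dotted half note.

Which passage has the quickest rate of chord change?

A: 4 beats/bar ÷ 2 beats/chord = 2 chords/bar.
B: 6 beats/bar ÷ 1.5 beats/chord = 4 chords/bar.
C: 5 beats/bar ÷ 4 beats/chord = 1.25 chords/bar.
D: 6 beats/bar ÷ 5 beats/chord = 1.2 chords/bar.
E: 4 beats/bar ÷ 3 beats/chord = 4/3 chords/bar.
Fastest is B at 4 chords/bar.

Passage B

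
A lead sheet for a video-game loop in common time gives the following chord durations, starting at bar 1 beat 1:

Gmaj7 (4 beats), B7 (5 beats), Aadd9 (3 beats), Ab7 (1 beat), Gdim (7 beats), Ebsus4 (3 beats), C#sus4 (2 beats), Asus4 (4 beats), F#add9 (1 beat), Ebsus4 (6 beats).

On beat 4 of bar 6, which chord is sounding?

C#sus4

Beat 4 of bar 6 is beat (6−1)×4 + 4 = 24 overall.
Running totals: Gmaj7 ends at 4, B7 ends at 9, Aadd9 ends at 12, Ab7 ends at 13, Gdim ends at 20, Ebsus4 ends at 23, C#sus4 ends at 25.
Beat 24 falls within C#sus4.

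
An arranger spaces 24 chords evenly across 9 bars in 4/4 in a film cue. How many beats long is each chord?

9 bars × 4 beats/bar = 36 beats total.
36 beats ÷ 24 chords = 1.5 beats per chord.
(That is a dotted quarter note.)

1.5 beats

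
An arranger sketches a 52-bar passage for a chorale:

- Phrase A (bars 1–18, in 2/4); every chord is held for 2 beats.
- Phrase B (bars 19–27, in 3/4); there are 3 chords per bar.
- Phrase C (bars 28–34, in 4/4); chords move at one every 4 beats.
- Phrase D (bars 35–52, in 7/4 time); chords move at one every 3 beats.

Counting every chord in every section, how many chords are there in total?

A: 18·2 = 36 beats, 36/2 = 18 chords.
B: 9·3 = 27 beats, 27/1 = 27 chords.
C: 7·4 = 28 beats, 28/4 = 7 chords.
D: 18·7 = 126 beats, 126/3 = 42 chords.
Total: 18 + 27 + 7 + 42 = 94.

94 chords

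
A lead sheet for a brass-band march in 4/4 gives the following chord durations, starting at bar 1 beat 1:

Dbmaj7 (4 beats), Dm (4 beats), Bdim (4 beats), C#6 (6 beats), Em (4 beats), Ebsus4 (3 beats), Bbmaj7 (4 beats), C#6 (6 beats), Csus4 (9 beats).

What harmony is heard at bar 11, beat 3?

Beat 3 of bar 11 is beat (11−1)×4 + 3 = 43 overall.
Running totals: Dbmaj7 ends at 4, Dm ends at 8, Bdim ends at 12, C#6 ends at 18, Em ends at 22, Ebsus4 ends at 25, Bbmaj7 ends at 29, C#6 ends at 35, Csus4 ends at 44.
Beat 43 falls within Csus4.

Csus4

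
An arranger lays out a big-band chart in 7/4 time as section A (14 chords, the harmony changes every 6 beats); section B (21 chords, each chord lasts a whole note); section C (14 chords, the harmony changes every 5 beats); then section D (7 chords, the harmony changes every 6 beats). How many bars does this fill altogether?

40 bars

A: 14 × 6 = 84 beats = 12 bars.
B: 21 × 4 = 84 beats = 12 bars.
C: 14 × 5 = 70 beats = 10 bars.
D: 7 × 6 = 42 beats = 6 bars.
Total: 12 + 12 + 10 + 6 = 40 bars.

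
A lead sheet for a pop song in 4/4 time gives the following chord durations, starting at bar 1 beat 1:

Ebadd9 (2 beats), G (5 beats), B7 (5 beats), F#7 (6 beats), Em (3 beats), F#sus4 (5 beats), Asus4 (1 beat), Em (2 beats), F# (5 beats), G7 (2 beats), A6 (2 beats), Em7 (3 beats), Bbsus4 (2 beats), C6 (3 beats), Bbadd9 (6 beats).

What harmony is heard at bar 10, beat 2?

A6

Beat 2 of bar 10 is beat (10−1)×4 + 2 = 38 overall.
Running totals: Ebadd9 ends at 2, G ends at 7, B7 ends at 12, F#7 ends at 18, Em ends at 21, F#sus4 ends at 26, Asus4 ends at 27, Em ends at 29, F# ends at 34, G7 ends at 36, A6 ends at 38.
Beat 38 falls within A6.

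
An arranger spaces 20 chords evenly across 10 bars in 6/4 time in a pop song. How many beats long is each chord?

3 beats

10 bars × 6 beats/bar = 60 beats total.
60 beats ÷ 20 chords = 3 beats per chord.
(That is a dotted half note.)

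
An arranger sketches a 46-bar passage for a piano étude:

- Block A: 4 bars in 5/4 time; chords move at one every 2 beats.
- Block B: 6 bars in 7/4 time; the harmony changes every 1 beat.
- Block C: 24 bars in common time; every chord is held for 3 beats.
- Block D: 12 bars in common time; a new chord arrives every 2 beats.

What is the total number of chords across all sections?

108 chords

A has 20 beats and chords last 2 each, so 10 chords.
B has 42 beats and chords last 1 each, so 42 chords.
C has 96 beats and chords last 3 each, so 32 chords.
D has 48 beats and chords last 2 each, so 24 chords.
Total: 10 + 42 + 32 + 24 = 108.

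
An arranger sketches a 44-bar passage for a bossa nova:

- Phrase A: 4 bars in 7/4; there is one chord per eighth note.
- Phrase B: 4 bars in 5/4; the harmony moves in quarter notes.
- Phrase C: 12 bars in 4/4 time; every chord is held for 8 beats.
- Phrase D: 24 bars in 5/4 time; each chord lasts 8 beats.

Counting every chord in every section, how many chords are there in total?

97 chords

A: 4·7 = 28 beats, 28/0.5 = 56 chords.
B: 4·5 = 20 beats, 20/1 = 20 chords.
C: 12·4 = 48 beats, 48/8 = 6 chords.
D: 24·5 = 120 beats, 120/8 = 15 chords.
Total: 56 + 20 + 6 + 15 = 97.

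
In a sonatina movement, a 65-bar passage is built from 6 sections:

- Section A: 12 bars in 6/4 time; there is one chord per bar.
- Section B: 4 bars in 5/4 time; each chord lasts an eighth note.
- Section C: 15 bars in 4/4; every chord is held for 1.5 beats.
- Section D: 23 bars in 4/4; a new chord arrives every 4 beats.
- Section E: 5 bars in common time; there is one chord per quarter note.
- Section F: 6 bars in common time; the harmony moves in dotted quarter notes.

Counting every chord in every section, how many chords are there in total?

A: 12·6 = 72 beats, 72/6 = 12 chords.
B: 4·5 = 20 beats, 20/0.5 = 40 chords.
C: 15·4 = 60 beats, 60/1.5 = 40 chords.
D: 23·4 = 92 beats, 92/4 = 23 chords.
E: 5·4 = 20 beats, 20/1 = 20 chords.
F: 6·4 = 24 beats, 24/1.5 = 16 chords.
Total: 12 + 40 + 40 + 23 + 20 + 16 = 151.

151 chords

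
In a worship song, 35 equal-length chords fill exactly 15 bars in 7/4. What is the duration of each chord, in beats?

3 beats

15 bars × 7 beats/bar = 105 beats total.
105 beats ÷ 35 chords = 3 beats per chord.
(That is a dotted half note.)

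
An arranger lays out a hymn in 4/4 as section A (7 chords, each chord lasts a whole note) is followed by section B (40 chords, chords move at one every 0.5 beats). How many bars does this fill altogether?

12 bars

A: 7 × 4 = 28 beats = 7 bars.
B: 40 × 0.5 = 20 beats = 5 bars.
Total: 7 + 5 = 12 bars.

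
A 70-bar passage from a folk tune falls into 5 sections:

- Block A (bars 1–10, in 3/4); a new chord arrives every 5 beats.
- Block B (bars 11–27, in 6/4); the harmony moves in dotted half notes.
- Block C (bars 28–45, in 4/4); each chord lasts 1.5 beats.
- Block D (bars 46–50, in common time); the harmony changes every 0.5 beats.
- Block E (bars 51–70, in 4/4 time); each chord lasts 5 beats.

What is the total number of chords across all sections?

144 chords

A has 30 beats and chords last 5 each, so 6 chords.
B has 102 beats and chords last 3 each, so 34 chords.
C has 72 beats and chords last 1.5 each, so 48 chords.
D has 20 beats and chords last 0.5 each, so 40 chords.
E has 80 beats and chords last 5 each, so 16 chords.
Total: 6 + 34 + 48 + 40 + 16 = 144.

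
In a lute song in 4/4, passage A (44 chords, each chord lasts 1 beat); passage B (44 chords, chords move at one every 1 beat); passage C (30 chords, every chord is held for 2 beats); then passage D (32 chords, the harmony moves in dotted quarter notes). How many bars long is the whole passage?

49 bars

A: 44 × 1 = 44 beats = 11 bars.
B: 44 × 1 = 44 beats = 11 bars.
C: 30 × 2 = 60 beats = 15 bars.
D: 32 × 1.5 = 48 beats = 12 bars.
Total: 11 + 11 + 15 + 12 = 49 bars.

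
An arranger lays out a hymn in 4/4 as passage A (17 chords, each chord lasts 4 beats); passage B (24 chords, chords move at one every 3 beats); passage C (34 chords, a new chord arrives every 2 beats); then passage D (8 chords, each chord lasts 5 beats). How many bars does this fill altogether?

62 bars

A: 17 × 4 = 68 beats = 17 bars.
B: 24 × 3 = 72 beats = 18 bars.
C: 34 × 2 = 68 beats = 17 bars.
D: 8 × 5 = 40 beats = 10 bars.
Total: 17 + 18 + 17 + 10 = 62 bars.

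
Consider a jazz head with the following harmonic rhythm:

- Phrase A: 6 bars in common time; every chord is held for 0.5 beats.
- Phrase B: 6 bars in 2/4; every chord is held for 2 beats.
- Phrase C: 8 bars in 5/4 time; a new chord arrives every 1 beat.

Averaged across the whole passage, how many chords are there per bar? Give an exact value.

4.7 chords per bar

A: 6 × 4 = 24 beats ÷ 0.5 = 48 chords.
B: 6 × 2 = 12 beats ÷ 2 = 6 chords.
C: 8 × 5 = 40 beats ÷ 1 = 40 chords.
Overall: 94 chords over 20 bars → 94/20 = 4.7 chords per bar.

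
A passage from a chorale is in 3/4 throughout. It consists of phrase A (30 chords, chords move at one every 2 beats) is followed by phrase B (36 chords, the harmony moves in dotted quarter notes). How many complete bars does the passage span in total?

A: 30 × 2 = 60 beats = 20 bars.
B: 36 × 1.5 = 54 beats = 18 bars.
Total: 20 + 18 = 38 bars.

38 bars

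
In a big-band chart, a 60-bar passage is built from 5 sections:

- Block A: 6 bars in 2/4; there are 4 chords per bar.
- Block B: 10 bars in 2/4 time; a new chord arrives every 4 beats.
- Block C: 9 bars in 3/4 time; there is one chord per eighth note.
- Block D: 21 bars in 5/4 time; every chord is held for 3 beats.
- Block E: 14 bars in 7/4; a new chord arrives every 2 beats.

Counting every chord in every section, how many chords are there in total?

A: 6 bars × 2 beats = 12 beats; 0.5 beats/chord → 24 chords.
B: 10 bars × 2 beats = 20 beats; 4 beats/chord → 5 chords.
C: 9 bars × 3 beats = 27 beats; 0.5 beats/chord → 54 chords.
D: 21 bars × 5 beats = 105 beats; 3 beats/chord → 35 chords.
E: 14 bars × 7 beats = 98 beats; 2 beats/chord → 49 chords.
Total: 24 + 5 + 54 + 35 + 49 = 167.

167 chords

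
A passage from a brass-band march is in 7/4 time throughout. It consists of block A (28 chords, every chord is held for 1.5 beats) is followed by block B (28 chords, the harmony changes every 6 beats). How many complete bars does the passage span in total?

A: 28 × 1.5 = 42 beats = 6 bars.
B: 28 × 6 = 168 beats = 24 bars.
Total: 6 + 24 = 30 bars.

30 bars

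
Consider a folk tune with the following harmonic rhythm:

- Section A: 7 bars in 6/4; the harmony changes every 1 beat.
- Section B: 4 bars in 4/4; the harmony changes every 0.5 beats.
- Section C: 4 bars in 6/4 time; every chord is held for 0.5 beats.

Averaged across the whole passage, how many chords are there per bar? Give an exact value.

A: 7 × 6 = 42 beats ÷ 1 = 42 chords.
B: 4 × 4 = 16 beats ÷ 0.5 = 32 chords.
C: 4 × 6 = 24 beats ÷ 0.5 = 48 chords.
Overall: 122 chords over 15 bars → 122/15 = 122/15 chords per bar.

122/15 chords per bar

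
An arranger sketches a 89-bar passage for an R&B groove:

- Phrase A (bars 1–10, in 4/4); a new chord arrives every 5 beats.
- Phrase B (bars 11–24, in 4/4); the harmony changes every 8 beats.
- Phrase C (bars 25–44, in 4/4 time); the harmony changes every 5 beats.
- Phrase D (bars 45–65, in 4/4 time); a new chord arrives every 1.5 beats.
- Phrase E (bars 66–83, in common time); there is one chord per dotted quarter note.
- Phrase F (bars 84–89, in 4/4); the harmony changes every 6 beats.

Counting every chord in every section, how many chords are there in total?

139 chords

A has 40 beats and chords last 5 each, so 8 chords.
B has 56 beats and chords last 8 each, so 7 chords.
C has 80 beats and chords last 5 each, so 16 chords.
D has 84 beats and chords last 1.5 each, so 56 chords.
E has 72 beats and chords last 1.5 each, so 48 chords.
F has 24 beats and chords last 6 each, so 4 chords.
Total: 8 + 7 + 16 + 56 + 48 + 4 = 139.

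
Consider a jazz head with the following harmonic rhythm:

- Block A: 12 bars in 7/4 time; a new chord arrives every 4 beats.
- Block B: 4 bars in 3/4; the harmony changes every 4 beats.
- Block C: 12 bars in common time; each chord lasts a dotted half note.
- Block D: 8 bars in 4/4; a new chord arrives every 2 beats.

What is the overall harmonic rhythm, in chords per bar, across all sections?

14/9 chords per bar

A: 12 × 7 = 84 beats ÷ 4 = 21 chords.
B: 4 × 3 = 12 beats ÷ 4 = 3 chords.
C: 12 × 4 = 48 beats ÷ 3 = 16 chords.
D: 8 × 4 = 32 beats ÷ 2 = 16 chords.
Overall: 56 chords over 36 bars → 56/36 = 14/9 chords per bar.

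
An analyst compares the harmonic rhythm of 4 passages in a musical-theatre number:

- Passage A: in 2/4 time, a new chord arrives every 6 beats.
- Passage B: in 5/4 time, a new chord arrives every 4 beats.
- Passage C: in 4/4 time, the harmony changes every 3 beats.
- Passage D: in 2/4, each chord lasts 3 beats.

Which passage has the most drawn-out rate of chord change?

Passage A

A: each chord is 6 beats in 2/4, so 1/3 per bar.
B: each chord is 4 beats in 5/4, so 1.25 per bar.
C: each chord is 3 beats in 4/4, so 4/3 per bar.
D: each chord is 3 beats in 2/4, so 2/3 per bar.
Slowest is A at 1/3 chords/bar.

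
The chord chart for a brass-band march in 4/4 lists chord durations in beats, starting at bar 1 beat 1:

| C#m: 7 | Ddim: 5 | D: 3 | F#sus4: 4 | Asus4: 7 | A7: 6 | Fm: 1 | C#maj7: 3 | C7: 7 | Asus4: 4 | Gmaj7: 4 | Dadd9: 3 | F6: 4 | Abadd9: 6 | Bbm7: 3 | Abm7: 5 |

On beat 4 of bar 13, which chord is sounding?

Beat 4 of bar 13 is beat (13−1)×4 + 4 = 52 overall.
Running totals: C#m ends at 7, Ddim ends at 12, D ends at 15, F#sus4 ends at 19, Asus4 ends at 26, A7 ends at 32, Fm ends at 33, C#maj7 ends at 36, C7 ends at 43, Asus4 ends at 47, Gmaj7 ends at 51, Dadd9 ends at 54.
Beat 52 falls within Dadd9.

Dadd9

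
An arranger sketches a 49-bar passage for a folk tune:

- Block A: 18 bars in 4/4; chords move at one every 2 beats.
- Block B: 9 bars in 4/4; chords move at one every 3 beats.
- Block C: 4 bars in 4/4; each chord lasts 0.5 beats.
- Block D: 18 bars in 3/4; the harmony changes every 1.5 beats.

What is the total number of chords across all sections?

116 chords

A: 18 bars × 4 beats = 72 beats; 2 beats/chord → 36 chords.
B: 9 bars × 4 beats = 36 beats; 3 beats/chord → 12 chords.
C: 4 bars × 4 beats = 16 beats; 0.5 beats/chord → 32 chords.
D: 18 bars × 3 beats = 54 beats; 1.5 beats/chord → 36 chords.
Total: 36 + 12 + 32 + 36 = 116.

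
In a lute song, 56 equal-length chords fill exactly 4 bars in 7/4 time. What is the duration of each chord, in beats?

4 bars × 7 beats/bar = 28 beats total.
28 beats ÷ 56 chords = 0.5 beats per chord.
(That is an eighth note.)

0.5 beats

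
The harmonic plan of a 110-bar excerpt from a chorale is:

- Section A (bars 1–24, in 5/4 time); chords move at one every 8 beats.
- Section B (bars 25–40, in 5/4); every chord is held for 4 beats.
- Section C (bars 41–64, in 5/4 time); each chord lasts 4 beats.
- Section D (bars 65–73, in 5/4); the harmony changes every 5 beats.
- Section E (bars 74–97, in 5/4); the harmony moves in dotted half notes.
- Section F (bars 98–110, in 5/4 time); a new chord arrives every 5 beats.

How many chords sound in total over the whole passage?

A: 24 bars × 5 beats = 120 beats; 8 beats/chord → 15 chords.
B: 16 bars × 5 beats = 80 beats; 4 beats/chord → 20 chords.
C: 24 bars × 5 beats = 120 beats; 4 beats/chord → 30 chords.
D: 9 bars × 5 beats = 45 beats; 5 beats/chord → 9 chords.
E: 24 bars × 5 beats = 120 beats; 3 beats/chord → 40 chords.
F: 13 bars × 5 beats = 65 beats; 5 beats/chord → 13 chords.
Total: 15 + 20 + 30 + 9 + 40 + 13 = 127.

127 chords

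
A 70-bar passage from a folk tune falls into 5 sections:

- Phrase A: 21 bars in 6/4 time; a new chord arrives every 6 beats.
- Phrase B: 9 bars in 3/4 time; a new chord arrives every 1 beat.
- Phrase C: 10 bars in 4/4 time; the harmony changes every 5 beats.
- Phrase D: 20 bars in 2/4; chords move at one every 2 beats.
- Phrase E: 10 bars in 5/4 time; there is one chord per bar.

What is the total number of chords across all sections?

A: 21 bars × 6 beats = 126 beats; 6 beats/chord → 21 chords.
B: 9 bars × 3 beats = 27 beats; 1 beat/chord → 27 chords.
C: 10 bars × 4 beats = 40 beats; 5 beats/chord → 8 chords.
D: 20 bars × 2 beats = 40 beats; 2 beats/chord → 20 chords.
E: 10 bars × 5 beats = 50 beats; 5 beats/chord → 10 chords.
Total: 21 + 27 + 8 + 20 + 10 = 86.

86 chords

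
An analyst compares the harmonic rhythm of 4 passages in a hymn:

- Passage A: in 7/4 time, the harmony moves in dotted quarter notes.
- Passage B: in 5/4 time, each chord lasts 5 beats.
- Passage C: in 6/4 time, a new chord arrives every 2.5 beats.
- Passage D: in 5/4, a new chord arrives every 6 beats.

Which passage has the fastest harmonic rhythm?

Passage A

A: 7 beats/bar ÷ 1.5 beats/chord = 14/3 chords/bar.
B: 5 beats/bar ÷ 5 beats/chord = 1 chord/bar.
C: 6 beats/bar ÷ 2.5 beats/chord = 2.4 chords/bar.
D: 5 beats/bar ÷ 6 beats/chord = 5/6 chords/bar.
Fastest is A at 14/3 chords/bar.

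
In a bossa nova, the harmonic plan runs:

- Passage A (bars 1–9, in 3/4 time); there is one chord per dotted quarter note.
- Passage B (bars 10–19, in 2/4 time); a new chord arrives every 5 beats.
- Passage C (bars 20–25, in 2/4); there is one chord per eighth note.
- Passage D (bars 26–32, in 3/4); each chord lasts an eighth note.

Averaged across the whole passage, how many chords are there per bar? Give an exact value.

A: 9 × 3 = 27 beats ÷ 1.5 = 18 chords.
B: 10 × 2 = 20 beats ÷ 5 = 4 chords.
C: 6 × 2 = 12 beats ÷ 0.5 = 24 chords.
D: 7 × 3 = 21 beats ÷ 0.5 = 42 chords.
Overall: 88 chords over 32 bars → 88/32 = 2.75 chords per bar.

2.75 chords per bar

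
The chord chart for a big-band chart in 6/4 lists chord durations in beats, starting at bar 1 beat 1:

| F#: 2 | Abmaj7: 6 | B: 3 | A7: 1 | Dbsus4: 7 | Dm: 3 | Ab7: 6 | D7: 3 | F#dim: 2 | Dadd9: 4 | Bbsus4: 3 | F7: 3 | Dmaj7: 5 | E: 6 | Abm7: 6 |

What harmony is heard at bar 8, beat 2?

Beat 2 of bar 8 is beat (8−1)×6 + 2 = 44 overall.
Running totals: F# ends at 2, Abmaj7 ends at 8, B ends at 11, A7 ends at 12, Dbsus4 ends at 19, Dm ends at 22, Ab7 ends at 28, D7 ends at 31, F#dim ends at 33, Dadd9 ends at 37, Bbsus4 ends at 40, F7 ends at 43, Dmaj7 ends at 48.
Beat 44 falls within Dmaj7.

Dmaj7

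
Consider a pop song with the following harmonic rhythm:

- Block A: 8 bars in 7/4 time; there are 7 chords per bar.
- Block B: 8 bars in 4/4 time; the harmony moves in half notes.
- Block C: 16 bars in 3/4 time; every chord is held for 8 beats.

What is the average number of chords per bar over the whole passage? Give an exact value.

A: 8 bars of 7 beats is 56 beats; at 1 beat each that's 56 chords.
B: 8 bars of 4 beats is 32 beats; at 2 beats each that's 16 chords.
C: 16 bars of 3 beats is 48 beats; at 8 beats each that's 6 chords.
Overall: 78 chords over 32 bars → 78/32 = 39/16 chords per bar.

39/16 chords per bar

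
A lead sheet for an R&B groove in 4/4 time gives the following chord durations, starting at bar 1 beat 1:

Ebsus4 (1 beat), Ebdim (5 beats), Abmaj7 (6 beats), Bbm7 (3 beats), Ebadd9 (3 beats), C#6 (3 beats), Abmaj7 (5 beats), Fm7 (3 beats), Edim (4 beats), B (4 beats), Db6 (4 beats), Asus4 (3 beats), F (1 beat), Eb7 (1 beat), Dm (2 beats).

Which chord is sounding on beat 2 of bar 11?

Asus4

Beat 2 of bar 11 is beat (11−1)×4 + 2 = 42 overall.
Running totals: Ebsus4 ends at 1, Ebdim ends at 6, Abmaj7 ends at 12, Bbm7 ends at 15, Ebadd9 ends at 18, C#6 ends at 21, Abmaj7 ends at 26, Fm7 ends at 29, Edim ends at 33, B ends at 37, Db6 ends at 41, Asus4 ends at 44.
Beat 42 falls within Asus4.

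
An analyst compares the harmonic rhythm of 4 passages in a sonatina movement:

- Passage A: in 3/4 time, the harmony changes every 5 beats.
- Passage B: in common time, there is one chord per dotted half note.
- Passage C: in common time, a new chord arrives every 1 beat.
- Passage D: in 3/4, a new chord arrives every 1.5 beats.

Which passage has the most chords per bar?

A: 3 beats/bar ÷ 5 beats/chord = 0.6 chords/bar.
B: 4 beats/bar ÷ 3 beats/chord = 4/3 chords/bar.
C: 4 beats/bar ÷ 1 beat/chord = 4 chords/bar.
D: 3 beats/bar ÷ 1.5 beats/chord = 2 chords/bar.
Fastest is C at 4 chords/bar.

Passage C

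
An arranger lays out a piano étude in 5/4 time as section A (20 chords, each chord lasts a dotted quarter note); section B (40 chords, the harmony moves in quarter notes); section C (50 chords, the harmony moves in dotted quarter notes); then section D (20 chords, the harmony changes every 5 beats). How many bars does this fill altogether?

49 bars

A: 20 × 1.5 = 30 beats = 6 bars.
B: 40 × 1 = 40 beats = 8 bars.
C: 50 × 1.5 = 75 beats = 15 bars.
D: 20 × 5 = 100 beats = 20 bars.
Total: 6 + 8 + 15 + 20 = 49 bars.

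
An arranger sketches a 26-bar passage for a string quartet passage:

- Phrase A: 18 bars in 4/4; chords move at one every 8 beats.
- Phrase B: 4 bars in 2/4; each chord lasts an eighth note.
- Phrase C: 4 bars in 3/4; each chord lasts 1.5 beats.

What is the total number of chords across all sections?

A: 18·4 = 72 beats, 72/8 = 9 chords.
B: 4·2 = 8 beats, 8/0.5 = 16 chords.
C: 4·3 = 12 beats, 12/1.5 = 8 chords.
Total: 9 + 16 + 8 = 33.

33 chords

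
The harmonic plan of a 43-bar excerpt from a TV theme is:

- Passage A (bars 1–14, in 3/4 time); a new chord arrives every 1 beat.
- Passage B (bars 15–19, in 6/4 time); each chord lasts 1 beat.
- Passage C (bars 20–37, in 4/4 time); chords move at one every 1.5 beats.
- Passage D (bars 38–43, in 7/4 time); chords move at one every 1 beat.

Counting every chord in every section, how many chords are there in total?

162 chords

A has 42 beats and chords last 1 each, so 42 chords.
B has 30 beats and chords last 1 each, so 30 chords.
C has 72 beats and chords last 1.5 each, so 48 chords.
D has 42 beats and chords last 1 each, so 42 chords.
Total: 42 + 30 + 48 + 42 = 162.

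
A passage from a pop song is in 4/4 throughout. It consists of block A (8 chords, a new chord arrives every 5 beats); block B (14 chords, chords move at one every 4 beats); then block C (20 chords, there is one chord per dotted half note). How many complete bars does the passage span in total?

A: 8 × 5 = 40 beats = 10 bars.
B: 14 × 4 = 56 beats = 14 bars.
C: 20 × 3 = 60 beats = 15 bars.
Total: 10 + 14 + 15 = 39 bars.

39 bars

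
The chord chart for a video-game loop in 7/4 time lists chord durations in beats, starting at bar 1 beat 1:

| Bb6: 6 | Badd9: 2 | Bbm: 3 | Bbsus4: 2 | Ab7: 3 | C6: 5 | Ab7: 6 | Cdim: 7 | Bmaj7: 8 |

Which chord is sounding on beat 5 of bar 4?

Beat 5 of bar 4 is beat (4−1)×7 + 5 = 26 overall.
Running totals: Bb6 ends at 6, Badd9 ends at 8, Bbm ends at 11, Bbsus4 ends at 13, Ab7 ends at 16, C6 ends at 21, Ab7 ends at 27.
Beat 26 falls within Ab7.

Ab7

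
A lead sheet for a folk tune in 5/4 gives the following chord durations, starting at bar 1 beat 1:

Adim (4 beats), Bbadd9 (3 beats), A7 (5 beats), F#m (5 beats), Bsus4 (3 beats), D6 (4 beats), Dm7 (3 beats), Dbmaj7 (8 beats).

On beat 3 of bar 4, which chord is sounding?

Bsus4

Beat 3 of bar 4 is beat (4−1)×5 + 3 = 18 overall.
Running totals: Adim ends at 4, Bbadd9 ends at 7, A7 ends at 12, F#m ends at 17, Bsus4 ends at 20.
Beat 18 falls within Bsus4.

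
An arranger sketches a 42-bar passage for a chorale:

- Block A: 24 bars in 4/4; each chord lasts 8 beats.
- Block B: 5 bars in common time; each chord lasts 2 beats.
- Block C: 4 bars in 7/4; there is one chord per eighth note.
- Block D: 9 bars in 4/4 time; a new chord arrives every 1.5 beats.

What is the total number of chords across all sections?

A has 96 beats and chords last 8 each, so 12 chords.
B has 20 beats and chords last 2 each, so 10 chords.
C has 28 beats and chords last 0.5 each, so 56 chords.
D has 36 beats and chords last 1.5 each, so 24 chords.
Total: 12 + 10 + 56 + 24 = 102.

102 chords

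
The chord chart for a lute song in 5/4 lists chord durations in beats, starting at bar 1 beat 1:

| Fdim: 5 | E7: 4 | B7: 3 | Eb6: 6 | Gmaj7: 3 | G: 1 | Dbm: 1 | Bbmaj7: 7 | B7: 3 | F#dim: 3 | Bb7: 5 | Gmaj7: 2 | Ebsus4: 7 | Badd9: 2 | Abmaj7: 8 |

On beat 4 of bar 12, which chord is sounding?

Abmaj7

Beat 4 of bar 12 is beat (12−1)×5 + 4 = 59 overall.
Running totals: Fdim ends at 5, E7 ends at 9, B7 ends at 12, Eb6 ends at 18, Gmaj7 ends at 21, G ends at 22, Dbm ends at 23, Bbmaj7 ends at 30, B7 ends at 33, F#dim ends at 36, Bb7 ends at 41, Gmaj7 ends at 43, Ebsus4 ends at 50, Badd9 ends at 52, Abmaj7 ends at 60.
Beat 59 falls within Abmaj7.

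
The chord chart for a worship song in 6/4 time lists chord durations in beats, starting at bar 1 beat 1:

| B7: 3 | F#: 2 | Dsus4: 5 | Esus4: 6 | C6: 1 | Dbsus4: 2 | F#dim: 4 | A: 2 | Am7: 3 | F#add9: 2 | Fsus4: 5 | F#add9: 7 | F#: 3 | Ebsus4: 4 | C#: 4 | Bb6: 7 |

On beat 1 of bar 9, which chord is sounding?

Ebsus4

Beat 1 of bar 9 is beat (9−1)×6 + 1 = 49 overall.
Running totals: B7 ends at 3, F# ends at 5, Dsus4 ends at 10, Esus4 ends at 16, C6 ends at 17, Dbsus4 ends at 19, F#dim ends at 23, A ends at 25, Am7 ends at 28, F#add9 ends at 30, Fsus4 ends at 35, F#add9 ends at 42, F# ends at 45, Ebsus4 ends at 49.
Beat 49 falls within Ebsus4.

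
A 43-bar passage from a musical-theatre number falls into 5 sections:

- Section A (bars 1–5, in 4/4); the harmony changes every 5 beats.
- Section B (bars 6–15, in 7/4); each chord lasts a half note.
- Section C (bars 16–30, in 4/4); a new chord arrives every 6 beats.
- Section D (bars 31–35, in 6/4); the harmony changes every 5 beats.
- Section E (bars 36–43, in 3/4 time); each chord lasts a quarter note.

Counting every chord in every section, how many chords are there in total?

A has 20 beats and chords last 5 each, so 4 chords.
B has 70 beats and chords last 2 each, so 35 chords.
C has 60 beats and chords last 6 each, so 10 chords.
D has 30 beats and chords last 5 each, so 6 chords.
E has 24 beats and chords last 1 each, so 24 chords.
Total: 4 + 35 + 10 + 6 + 24 = 79.

79 chords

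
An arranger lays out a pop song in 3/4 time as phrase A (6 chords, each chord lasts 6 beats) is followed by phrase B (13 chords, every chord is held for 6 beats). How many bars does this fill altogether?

38 bars

A: 6 × 6 = 36 beats = 12 bars.
B: 13 × 6 = 78 beats = 26 bars.
Total: 12 + 26 = 38 bars.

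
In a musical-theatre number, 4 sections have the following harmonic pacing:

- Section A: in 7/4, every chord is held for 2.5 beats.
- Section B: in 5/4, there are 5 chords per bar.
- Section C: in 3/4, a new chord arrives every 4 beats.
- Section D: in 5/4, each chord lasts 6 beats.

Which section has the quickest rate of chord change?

Section B

A: 7 beats/bar ÷ 2.5 beats/chord = 2.8 chords/bar.
B: 5 beats/bar ÷ 1 beat/chord = 5 chords/bar.
C: 3 beats/bar ÷ 4 beats/chord = 0.75 chords/bar.
D: 5 beats/bar ÷ 6 beats/chord = 5/6 chords/bar.
Fastest is B at 5 chords/bar.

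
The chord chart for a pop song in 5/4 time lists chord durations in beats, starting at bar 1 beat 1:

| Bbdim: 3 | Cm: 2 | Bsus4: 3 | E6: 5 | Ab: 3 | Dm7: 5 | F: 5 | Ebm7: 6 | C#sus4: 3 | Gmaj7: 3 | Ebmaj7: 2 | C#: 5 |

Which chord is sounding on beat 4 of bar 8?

Beat 4 of bar 8 is beat (8−1)×5 + 4 = 39 overall.
Running totals: Bbdim ends at 3, Cm ends at 5, Bsus4 ends at 8, E6 ends at 13, Ab ends at 16, Dm7 ends at 21, F ends at 26, Ebm7 ends at 32, C#sus4 ends at 35, Gmaj7 ends at 38, Ebmaj7 ends at 40.
Beat 39 falls within Ebmaj7.

Ebmaj7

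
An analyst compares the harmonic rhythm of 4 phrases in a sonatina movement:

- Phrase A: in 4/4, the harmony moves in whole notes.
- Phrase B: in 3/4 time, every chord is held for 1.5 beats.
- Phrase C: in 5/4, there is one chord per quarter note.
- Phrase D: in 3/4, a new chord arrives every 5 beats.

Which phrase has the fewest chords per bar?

Phrase D

A: 4 beats/bar ÷ 4 beats/chord = 1 chord/bar.
B: 3 beats/bar ÷ 1.5 beats/chord = 2 chords/bar.
C: 5 beats/bar ÷ 1 beat/chord = 5 chords/bar.
D: 3 beats/bar ÷ 5 beats/chord = 0.6 chords/bar.
Slowest is D at 0.6 chords/bar.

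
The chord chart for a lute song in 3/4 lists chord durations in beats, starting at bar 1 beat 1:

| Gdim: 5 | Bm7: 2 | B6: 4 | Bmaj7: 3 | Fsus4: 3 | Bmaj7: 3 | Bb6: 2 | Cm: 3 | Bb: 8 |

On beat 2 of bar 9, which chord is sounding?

Beat 2 of bar 9 is beat (9−1)×3 + 2 = 26 overall.
Running totals: Gdim ends at 5, Bm7 ends at 7, B6 ends at 11, Bmaj7 ends at 14, Fsus4 ends at 17, Bmaj7 ends at 20, Bb6 ends at 22, Cm ends at 25, Bb ends at 33.
Beat 26 falls within Bb.

Bb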